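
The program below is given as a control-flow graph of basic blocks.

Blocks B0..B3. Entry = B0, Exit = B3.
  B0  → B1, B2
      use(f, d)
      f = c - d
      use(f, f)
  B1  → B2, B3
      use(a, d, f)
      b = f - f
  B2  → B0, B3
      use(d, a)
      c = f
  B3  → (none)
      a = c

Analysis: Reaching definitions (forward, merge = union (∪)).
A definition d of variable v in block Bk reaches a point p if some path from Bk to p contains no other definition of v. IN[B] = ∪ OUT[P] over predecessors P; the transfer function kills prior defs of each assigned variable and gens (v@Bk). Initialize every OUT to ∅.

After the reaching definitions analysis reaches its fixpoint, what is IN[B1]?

Fixpoint table:
  B0: | IN={b@B1, c@B2, f@B0} | OUT={b@B1, c@B2, f@B0}
  B1: | IN={b@B1, c@B2, f@B0} | OUT={b@B1, c@B2, f@B0}
  B2: | IN={b@B1, c@B2, f@B0} | OUT={b@B1, c@B2, f@B0}
  B3: | IN={b@B1, c@B2, f@B0} | OUT={a@B3, b@B1, c@B2, f@B0}

Merge at B1: IN[B1] = OUT[B0] = {b@B1, c@B2, f@B0}

Answer: {b@B1, c@B2, f@B0}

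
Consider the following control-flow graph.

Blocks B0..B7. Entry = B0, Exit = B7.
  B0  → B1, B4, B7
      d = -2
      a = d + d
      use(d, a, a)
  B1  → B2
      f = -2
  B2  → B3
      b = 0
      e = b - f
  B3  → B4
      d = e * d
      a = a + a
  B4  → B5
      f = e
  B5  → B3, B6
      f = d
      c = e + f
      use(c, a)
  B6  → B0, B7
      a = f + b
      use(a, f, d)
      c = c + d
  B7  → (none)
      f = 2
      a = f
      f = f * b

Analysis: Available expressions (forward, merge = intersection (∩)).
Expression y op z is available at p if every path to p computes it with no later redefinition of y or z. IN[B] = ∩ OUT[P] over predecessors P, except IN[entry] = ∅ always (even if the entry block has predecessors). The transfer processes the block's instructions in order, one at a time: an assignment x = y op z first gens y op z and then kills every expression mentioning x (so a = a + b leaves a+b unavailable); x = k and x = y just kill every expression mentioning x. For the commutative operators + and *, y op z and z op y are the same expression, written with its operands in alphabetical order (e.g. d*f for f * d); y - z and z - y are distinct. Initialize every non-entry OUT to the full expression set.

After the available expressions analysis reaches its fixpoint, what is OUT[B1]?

Answer: {d+d}

Trace:
Converged values:
  B0: | IN={} | OUT={d+d}
  B1: | IN={d+d} | OUT={d+d}
  B2: | IN={d+d} | OUT={b-f, d+d}
  B3: | IN={} | OUT={}
  B4: | IN={} | OUT={}
  B5: | IN={} | OUT={e+f}
  B6: | IN={e+f} | OUT={b+f, e+f}
  B7: | IN={} | OUT={}

Merge at B1: IN[B1] = OUT[B0] = {d+d}
Applying B1's transfer function to that IN value gives OUT[B1] (row B1 above).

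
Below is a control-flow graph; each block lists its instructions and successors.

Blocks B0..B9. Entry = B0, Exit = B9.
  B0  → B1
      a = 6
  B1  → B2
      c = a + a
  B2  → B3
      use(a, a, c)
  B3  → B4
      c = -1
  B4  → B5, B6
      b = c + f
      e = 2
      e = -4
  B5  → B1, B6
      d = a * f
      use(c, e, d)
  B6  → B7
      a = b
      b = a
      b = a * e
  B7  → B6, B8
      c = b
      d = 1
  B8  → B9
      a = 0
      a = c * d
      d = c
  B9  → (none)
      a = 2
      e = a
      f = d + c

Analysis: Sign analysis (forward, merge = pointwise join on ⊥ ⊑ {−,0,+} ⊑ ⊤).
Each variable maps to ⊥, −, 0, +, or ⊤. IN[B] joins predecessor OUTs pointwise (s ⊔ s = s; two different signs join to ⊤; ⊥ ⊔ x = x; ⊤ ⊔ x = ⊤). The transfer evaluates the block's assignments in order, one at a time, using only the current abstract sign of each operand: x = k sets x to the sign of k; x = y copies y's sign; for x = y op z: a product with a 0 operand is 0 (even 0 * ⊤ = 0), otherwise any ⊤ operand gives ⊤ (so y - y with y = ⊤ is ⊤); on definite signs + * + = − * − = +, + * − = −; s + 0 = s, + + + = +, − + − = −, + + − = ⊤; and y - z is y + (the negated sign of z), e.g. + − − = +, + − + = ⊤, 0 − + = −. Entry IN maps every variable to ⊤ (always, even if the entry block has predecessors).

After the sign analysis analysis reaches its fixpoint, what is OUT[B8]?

Answer: {a: ⊤, b: ⊤, c: ⊤, d: ⊤, e: -, f: ⊤}

Trace:
Fixpoint table:
  B0:   IN=(all ⊤)   OUT={a:+; rest ⊤}
  B1:   IN={a:+; rest ⊤}   OUT={a:+, c:+; rest ⊤}
  B2:   IN={a:+, c:+; rest ⊤}   OUT={a:+, c:+; rest ⊤}
  B3:   IN={a:+, c:+; rest ⊤}   OUT={a:+, c:-; rest ⊤}
  B4:   IN={a:+, c:-; rest ⊤}   OUT={a:+, c:-, e:-; rest ⊤}
  B5:   IN={a:+, c:-, e:-; rest ⊤}   OUT={a:+, c:-, e:-; rest ⊤}
  B6:   IN={e:-; rest ⊤}   OUT={e:-; rest ⊤}
  B7:   IN={e:-; rest ⊤}   OUT={d:+, e:-; rest ⊤}
  B8:   IN={d:+, e:-; rest ⊤}   OUT={e:-; rest ⊤}
  B9:   IN={e:-; rest ⊤}   OUT={a:+, e:+; rest ⊤}

Merge at B8: IN[B8] = OUT[B7] = {a: ⊤, b: ⊤, c: ⊤, d: +, e: -, f: ⊤}
Applying B8's transfer function to that IN value gives OUT[B8] (row B8 above).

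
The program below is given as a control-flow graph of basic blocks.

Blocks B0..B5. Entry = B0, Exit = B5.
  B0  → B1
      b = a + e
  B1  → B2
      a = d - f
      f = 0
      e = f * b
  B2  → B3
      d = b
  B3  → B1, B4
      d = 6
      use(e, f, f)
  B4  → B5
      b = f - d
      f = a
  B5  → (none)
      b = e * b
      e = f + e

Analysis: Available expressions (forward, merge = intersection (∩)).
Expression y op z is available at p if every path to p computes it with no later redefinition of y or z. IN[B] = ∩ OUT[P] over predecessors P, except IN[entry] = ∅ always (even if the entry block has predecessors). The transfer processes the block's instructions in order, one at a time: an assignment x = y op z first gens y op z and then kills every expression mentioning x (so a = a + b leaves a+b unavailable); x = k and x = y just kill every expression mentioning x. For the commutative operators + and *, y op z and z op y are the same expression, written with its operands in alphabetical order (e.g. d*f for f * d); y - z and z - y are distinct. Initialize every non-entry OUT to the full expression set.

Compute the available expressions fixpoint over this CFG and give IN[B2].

Per-block solution:
  B0:  IN={}  OUT={a+e}
  B1:  IN={}  OUT={b*f}
  B2:  IN={b*f}  OUT={b*f}
  B3:  IN={b*f}  OUT={b*f}
  B4:  IN={b*f}  OUT={}
  B5:  IN={}  OUT={}

Merge at B2: IN[B2] = OUT[B1] = {b*f}

Answer: {b*f}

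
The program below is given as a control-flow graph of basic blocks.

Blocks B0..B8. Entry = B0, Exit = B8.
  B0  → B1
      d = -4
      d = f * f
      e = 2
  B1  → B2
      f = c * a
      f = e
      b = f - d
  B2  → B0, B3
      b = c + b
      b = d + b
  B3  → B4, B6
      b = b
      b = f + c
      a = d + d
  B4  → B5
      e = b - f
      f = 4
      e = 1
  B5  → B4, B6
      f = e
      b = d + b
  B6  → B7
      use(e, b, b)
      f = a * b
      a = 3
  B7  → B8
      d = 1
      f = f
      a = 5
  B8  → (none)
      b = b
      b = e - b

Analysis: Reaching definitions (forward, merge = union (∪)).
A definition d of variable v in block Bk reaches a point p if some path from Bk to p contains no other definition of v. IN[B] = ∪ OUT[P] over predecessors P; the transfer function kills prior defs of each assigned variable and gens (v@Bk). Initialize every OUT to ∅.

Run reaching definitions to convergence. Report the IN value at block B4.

Answer: {a@B3, b@B3, b@B5, d@B0, e@B0, e@B4, f@B1, f@B5}

Derivation:
Per-block solution:
  B0:   IN={b@B2, d@B0, e@B0, f@B1}   OUT={b@B2, d@B0, e@B0, f@B1}
  B1:   IN={b@B2, d@B0, e@B0, f@B1}   OUT={b@B1, d@B0, e@B0, f@B1}
  B2:   IN={b@B1, d@B0, e@B0, f@B1}   OUT={b@B2, d@B0, e@B0, f@B1}
  B3:   IN={b@B2, d@B0, e@B0, f@B1}   OUT={a@B3, b@B3, d@B0, e@B0, f@B1}
  B4:   IN={a@B3, b@B3, b@B5, d@B0, e@B0, e@B4, f@B1, f@B5}   OUT={a@B3, b@B3, b@B5, d@B0, e@B4, f@B4}
  B5:   IN={a@B3, b@B3, b@B5, d@B0, e@B4, f@B4}   OUT={a@B3, b@B5, d@B0, e@B4, f@B5}
  B6:   IN={a@B3, b@B3, b@B5, d@B0, e@B0, e@B4, f@B1, f@B5}   OUT={a@B6, b@B3, b@B5, d@B0, e@B0, e@B4, f@B6}
  B7:   IN={a@B6, b@B3, b@B5, d@B0, e@B0, e@B4, f@B6}   OUT={a@B7, b@B3, b@B5, d@B7, e@B0, e@B4, f@B7}
  B8:   IN={a@B7, b@B3, b@B5, d@B7, e@B0, e@B4, f@B7}   OUT={a@B7, b@B8, d@B7, e@B0, e@B4, f@B7}

Merge at B4: IN[B4] = OUT[B3] ⊔ OUT[B5] = {a@B3, b@B3, b@B5, d@B0, e@B0, e@B4, f@B1, f@B5}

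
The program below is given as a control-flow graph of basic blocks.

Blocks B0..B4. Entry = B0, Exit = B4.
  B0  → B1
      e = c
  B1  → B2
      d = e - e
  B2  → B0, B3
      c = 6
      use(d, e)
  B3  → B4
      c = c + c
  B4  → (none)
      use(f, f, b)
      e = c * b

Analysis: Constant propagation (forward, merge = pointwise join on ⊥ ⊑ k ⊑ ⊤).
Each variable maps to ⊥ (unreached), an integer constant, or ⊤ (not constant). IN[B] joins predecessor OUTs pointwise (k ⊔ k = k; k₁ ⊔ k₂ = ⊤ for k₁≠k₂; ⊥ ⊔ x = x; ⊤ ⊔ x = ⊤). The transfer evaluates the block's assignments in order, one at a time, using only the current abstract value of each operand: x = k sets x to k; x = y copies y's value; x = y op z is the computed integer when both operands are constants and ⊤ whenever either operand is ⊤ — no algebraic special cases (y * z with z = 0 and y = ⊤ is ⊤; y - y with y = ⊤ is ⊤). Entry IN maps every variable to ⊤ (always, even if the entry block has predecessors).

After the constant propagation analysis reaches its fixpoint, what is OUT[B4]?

Answer: {a: ⊤, b: ⊤, c: 12, d: ⊤, e: ⊤, f: ⊤}

Derivation:
Converged values:
  B0: | IN=(all ⊤) | OUT=(all ⊤)
  B1: | IN=(all ⊤) | OUT=(all ⊤)
  B2: | IN=(all ⊤) | OUT={c:6; rest ⊤}
  B3: | IN={c:6; rest ⊤} | OUT={c:12; rest ⊤}
  B4: | IN={c:12; rest ⊤} | OUT={c:12; rest ⊤}

Merge at B4: IN[B4] = OUT[B3] = {a: ⊤, b: ⊤, c: 12, d: ⊤, e: ⊤, f: ⊤}
Applying B4's transfer function to that IN value gives OUT[B4] (row B4 above).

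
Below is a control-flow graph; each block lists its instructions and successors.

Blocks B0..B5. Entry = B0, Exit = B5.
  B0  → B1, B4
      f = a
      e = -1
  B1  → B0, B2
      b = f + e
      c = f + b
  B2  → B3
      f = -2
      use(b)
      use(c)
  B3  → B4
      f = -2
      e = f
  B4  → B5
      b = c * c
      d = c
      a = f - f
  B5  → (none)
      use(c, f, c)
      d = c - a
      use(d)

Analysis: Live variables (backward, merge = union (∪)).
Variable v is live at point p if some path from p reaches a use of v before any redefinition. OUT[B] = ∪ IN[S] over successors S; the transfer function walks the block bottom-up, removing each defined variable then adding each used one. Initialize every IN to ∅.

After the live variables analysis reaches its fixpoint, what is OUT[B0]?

Answer: {a, c, e, f}

Derivation:
Converged values:
  B0: | IN={a, c} | OUT={a, c, e, f}
  B1: | IN={a, e, f} | OUT={a, b, c}
  B2: | IN={b, c} | OUT={c}
  B3: | IN={c} | OUT={c, f}
  B4: | IN={c, f} | OUT={a, c, f}
  B5: | IN={a, c, f} | OUT={}

Merge at B0: OUT[B0] = IN[B1] ⊔ IN[B4] = {a, c, e, f}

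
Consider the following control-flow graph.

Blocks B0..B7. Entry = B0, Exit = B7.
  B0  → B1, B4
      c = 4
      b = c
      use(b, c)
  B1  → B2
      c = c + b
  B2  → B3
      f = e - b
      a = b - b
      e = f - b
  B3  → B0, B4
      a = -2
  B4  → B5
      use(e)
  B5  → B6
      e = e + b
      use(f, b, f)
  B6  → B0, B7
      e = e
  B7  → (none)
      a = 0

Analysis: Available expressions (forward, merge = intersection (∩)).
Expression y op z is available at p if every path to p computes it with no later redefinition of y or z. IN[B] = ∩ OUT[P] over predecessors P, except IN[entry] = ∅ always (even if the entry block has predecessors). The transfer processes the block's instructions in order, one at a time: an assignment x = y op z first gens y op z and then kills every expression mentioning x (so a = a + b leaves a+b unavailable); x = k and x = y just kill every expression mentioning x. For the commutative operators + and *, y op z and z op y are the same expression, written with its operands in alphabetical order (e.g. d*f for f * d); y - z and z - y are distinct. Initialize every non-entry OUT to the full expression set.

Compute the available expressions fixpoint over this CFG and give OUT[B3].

Answer: {b-b, f-b}

Working:
Fixpoint table:
  B0:  IN={}  OUT={}
  B1:  IN={}  OUT={}
  B2:  IN={}  OUT={b-b, f-b}
  B3:  IN={b-b, f-b}  OUT={b-b, f-b}
  B4:  IN={}  OUT={}
  B5:  IN={}  OUT={}
  B6:  IN={}  OUT={}
  B7:  IN={}  OUT={}

Merge at B3: IN[B3] = OUT[B2] = {b-b, f-b}
Applying B3's transfer function to that IN value gives OUT[B3] (row B3 above).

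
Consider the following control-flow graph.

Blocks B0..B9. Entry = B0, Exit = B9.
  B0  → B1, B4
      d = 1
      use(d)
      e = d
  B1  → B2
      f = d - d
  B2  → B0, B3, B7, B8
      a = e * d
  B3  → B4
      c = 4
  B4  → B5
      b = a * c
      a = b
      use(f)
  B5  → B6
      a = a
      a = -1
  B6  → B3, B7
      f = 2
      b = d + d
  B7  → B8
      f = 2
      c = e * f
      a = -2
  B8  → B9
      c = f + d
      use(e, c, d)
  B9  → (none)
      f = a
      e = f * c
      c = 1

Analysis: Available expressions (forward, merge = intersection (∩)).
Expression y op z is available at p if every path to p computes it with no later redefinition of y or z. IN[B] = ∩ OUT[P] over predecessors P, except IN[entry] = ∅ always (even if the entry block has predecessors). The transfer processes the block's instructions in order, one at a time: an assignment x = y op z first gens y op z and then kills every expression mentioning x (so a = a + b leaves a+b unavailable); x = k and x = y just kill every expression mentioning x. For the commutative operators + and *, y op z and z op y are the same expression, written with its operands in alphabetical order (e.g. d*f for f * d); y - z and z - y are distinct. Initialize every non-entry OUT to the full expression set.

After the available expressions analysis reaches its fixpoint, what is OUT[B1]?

Per-block solution:
  B0: | IN={} | OUT={}
  B1: | IN={} | OUT={d-d}
  B2: | IN={d-d} | OUT={d*e, d-d}
  B3: | IN={} | OUT={}
  B4: | IN={} | OUT={}
  B5: | IN={} | OUT={}
  B6: | IN={} | OUT={d+d}
  B7: | IN={} | OUT={e*f}
  B8: | IN={} | OUT={d+f}
  B9: | IN={d+f} | OUT={}

Merge at B1: IN[B1] = OUT[B0] = {}
Applying B1's transfer function to that IN value gives OUT[B1] (row B1 above).

Answer: {d-d}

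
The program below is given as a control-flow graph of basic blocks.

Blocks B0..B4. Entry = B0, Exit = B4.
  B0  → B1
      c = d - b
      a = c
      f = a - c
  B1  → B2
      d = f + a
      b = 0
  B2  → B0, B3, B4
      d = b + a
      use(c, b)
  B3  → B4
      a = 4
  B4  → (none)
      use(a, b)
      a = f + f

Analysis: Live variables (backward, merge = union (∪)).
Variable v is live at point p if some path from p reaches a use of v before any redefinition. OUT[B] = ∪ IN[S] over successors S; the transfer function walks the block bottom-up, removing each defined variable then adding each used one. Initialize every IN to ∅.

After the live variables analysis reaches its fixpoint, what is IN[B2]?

Converged values:
  B0:  IN={b, d}  OUT={a, c, f}
  B1:  IN={a, c, f}  OUT={a, b, c, f}
  B2:  IN={a, b, c, f}  OUT={a, b, d, f}
  B3:  IN={b, f}  OUT={a, b, f}
  B4:  IN={a, b, f}  OUT={}

Merge at B2: OUT[B2] = IN[B0] ⊔ IN[B3] ⊔ IN[B4] = {a, b, d, f}
Applying B2's transfer function to that OUT value gives IN[B2] (row B2 above).

Answer: {a, b, c, f}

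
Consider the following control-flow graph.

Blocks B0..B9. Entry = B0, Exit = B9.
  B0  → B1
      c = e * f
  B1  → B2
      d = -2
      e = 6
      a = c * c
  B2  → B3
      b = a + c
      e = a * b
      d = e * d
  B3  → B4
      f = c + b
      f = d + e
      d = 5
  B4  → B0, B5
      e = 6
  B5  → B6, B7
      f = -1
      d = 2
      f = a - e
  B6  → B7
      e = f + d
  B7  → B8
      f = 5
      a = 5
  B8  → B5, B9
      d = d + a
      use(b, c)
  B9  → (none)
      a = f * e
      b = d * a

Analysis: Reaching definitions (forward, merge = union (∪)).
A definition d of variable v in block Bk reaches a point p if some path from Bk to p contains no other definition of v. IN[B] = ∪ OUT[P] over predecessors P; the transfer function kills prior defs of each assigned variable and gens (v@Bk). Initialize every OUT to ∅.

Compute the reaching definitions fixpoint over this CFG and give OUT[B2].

Answer: {a@B1, b@B2, c@B0, d@B2, e@B2, f@B3}

Derivation:
Fixpoint table:
  B0: | IN={a@B1, b@B2, c@B0, d@B3, e@B4, f@B3} | OUT={a@B1, b@B2, c@B0, d@B3, e@B4, f@B3}
  B1: | IN={a@B1, b@B2, c@B0, d@B3, e@B4, f@B3} | OUT={a@B1, b@B2, c@B0, d@B1, e@B1, f@B3}
  B2: | IN={a@B1, b@B2, c@B0, d@B1, e@B1, f@B3} | OUT={a@B1, b@B2, c@B0, d@B2, e@B2, f@B3}
  B3: | IN={a@B1, b@B2, c@B0, d@B2, e@B2, f@B3} | OUT={a@B1, b@B2, c@B0, d@B3, e@B2, f@B3}
  B4: | IN={a@B1, b@B2, c@B0, d@B3, e@B2, f@B3} | OUT={a@B1, b@B2, c@B0, d@B3, e@B4, f@B3}
  B5: | IN={a@B1, a@B7, b@B2, c@B0, d@B3, d@B8, e@B4, e@B6, f@B3, f@B7} | OUT={a@B1, a@B7, b@B2, c@B0, d@B5, e@B4, e@B6, f@B5}
  B6: | IN={a@B1, a@B7, b@B2, c@B0, d@B5, e@B4, e@B6, f@B5} | OUT={a@B1, a@B7, b@B2, c@B0, d@B5, e@B6, f@B5}
  B7: | IN={a@B1, a@B7, b@B2, c@B0, d@B5, e@B4, e@B6, f@B5} | OUT={a@B7, b@B2, c@B0, d@B5, e@B4, e@B6, f@B7}
  B8: | IN={a@B7, b@B2, c@B0, d@B5, e@B4, e@B6, f@B7} | OUT={a@B7, b@B2, c@B0, d@B8, e@B4, e@B6, f@B7}
  B9: | IN={a@B7, b@B2, c@B0, d@B8, e@B4, e@B6, f@B7} | OUT={a@B9, b@B9, c@B0, d@B8, e@B4, e@B6, f@B7}

Merge at B2: IN[B2] = OUT[B1] = {a@B1, b@B2, c@B0, d@B1, e@B1, f@B3}
Applying B2's transfer function to that IN value gives OUT[B2] (row B2 above).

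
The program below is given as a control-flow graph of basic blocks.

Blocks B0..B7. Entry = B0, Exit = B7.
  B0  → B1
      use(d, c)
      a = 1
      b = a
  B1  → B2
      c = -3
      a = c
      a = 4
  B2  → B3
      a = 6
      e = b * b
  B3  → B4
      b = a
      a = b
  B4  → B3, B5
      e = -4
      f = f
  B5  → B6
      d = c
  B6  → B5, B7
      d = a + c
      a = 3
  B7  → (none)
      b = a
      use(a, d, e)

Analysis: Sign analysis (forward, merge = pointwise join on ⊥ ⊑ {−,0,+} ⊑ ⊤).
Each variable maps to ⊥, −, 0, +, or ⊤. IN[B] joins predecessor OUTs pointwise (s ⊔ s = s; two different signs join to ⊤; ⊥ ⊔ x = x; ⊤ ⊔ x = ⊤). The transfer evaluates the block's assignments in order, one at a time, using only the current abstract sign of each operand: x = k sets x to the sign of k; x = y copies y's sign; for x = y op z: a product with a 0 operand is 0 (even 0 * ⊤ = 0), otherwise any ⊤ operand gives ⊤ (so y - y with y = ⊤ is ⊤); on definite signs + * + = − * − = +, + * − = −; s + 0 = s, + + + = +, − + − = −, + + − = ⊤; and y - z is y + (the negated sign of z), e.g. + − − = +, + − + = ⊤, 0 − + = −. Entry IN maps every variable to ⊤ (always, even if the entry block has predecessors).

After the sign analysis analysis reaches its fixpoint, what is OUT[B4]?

Answer: {a: +, b: +, c: -, d: ⊤, e: -, f: ⊤}

Derivation:
Fixpoint table:
  B0:   IN=(all ⊤)   OUT={a:+, b:+; rest ⊤}
  B1:   IN={a:+, b:+; rest ⊤}   OUT={a:+, b:+, c:-; rest ⊤}
  B2:   IN={a:+, b:+, c:-; rest ⊤}   OUT={a:+, b:+, c:-, e:+; rest ⊤}
  B3:   IN={a:+, b:+, c:-; rest ⊤}   OUT={a:+, b:+, c:-; rest ⊤}
  B4:   IN={a:+, b:+, c:-; rest ⊤}   OUT={a:+, b:+, c:-, e:-; rest ⊤}
  B5:   IN={a:+, b:+, c:-, e:-; rest ⊤}   OUT={a:+, b:+, c:-, d:-, e:-; rest ⊤}
  B6:   IN={a:+, b:+, c:-, d:-, e:-; rest ⊤}   OUT={a:+, b:+, c:-, e:-; rest ⊤}
  B7:   IN={a:+, b:+, c:-, e:-; rest ⊤}   OUT={a:+, b:+, c:-, e:-; rest ⊤}

Merge at B4: IN[B4] = OUT[B3] = {a: +, b: +, c: -, d: ⊤, e: ⊤, f: ⊤}
Applying B4's transfer function to that IN value gives OUT[B4] (row B4 above).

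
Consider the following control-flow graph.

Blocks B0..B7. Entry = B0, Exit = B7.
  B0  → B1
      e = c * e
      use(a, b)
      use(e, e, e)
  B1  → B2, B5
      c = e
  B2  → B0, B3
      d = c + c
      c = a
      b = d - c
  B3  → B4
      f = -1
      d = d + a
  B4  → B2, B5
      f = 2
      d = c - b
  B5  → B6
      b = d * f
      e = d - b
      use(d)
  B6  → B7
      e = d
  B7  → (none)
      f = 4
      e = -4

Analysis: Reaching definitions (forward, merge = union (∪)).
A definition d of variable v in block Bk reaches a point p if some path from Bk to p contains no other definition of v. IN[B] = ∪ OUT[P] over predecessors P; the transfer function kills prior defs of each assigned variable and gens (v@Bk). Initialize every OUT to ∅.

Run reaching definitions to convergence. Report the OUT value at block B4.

Answer: {b@B2, c@B2, d@B4, e@B0, f@B4}

Working:
Converged values:
  B0: | IN={b@B2, c@B2, d@B2, e@B0, f@B4} | OUT={b@B2, c@B2, d@B2, e@B0, f@B4}
  B1: | IN={b@B2, c@B2, d@B2, e@B0, f@B4} | OUT={b@B2, c@B1, d@B2, e@B0, f@B4}
  B2: | IN={b@B2, c@B1, c@B2, d@B2, d@B4, e@B0, f@B4} | OUT={b@B2, c@B2, d@B2, e@B0, f@B4}
  B3: | IN={b@B2, c@B2, d@B2, e@B0, f@B4} | OUT={b@B2, c@B2, d@B3, e@B0, f@B3}
  B4: | IN={b@B2, c@B2, d@B3, e@B0, f@B3} | OUT={b@B2, c@B2, d@B4, e@B0, f@B4}
  B5: | IN={b@B2, c@B1, c@B2, d@B2, d@B4, e@B0, f@B4} | OUT={b@B5, c@B1, c@B2, d@B2, d@B4, e@B5, f@B4}
  B6: | IN={b@B5, c@B1, c@B2, d@B2, d@B4, e@B5, f@B4} | OUT={b@B5, c@B1, c@B2, d@B2, d@B4, e@B6, f@B4}
  B7: | IN={b@B5, c@B1, c@B2, d@B2, d@B4, e@B6, f@B4} | OUT={b@B5, c@B1, c@B2, d@B2, d@B4, e@B7, f@B7}

Merge at B4: IN[B4] = OUT[B3] = {b@B2, c@B2, d@B3, e@B0, f@B3}
Applying B4's transfer function to that IN value gives OUT[B4] (row B4 above).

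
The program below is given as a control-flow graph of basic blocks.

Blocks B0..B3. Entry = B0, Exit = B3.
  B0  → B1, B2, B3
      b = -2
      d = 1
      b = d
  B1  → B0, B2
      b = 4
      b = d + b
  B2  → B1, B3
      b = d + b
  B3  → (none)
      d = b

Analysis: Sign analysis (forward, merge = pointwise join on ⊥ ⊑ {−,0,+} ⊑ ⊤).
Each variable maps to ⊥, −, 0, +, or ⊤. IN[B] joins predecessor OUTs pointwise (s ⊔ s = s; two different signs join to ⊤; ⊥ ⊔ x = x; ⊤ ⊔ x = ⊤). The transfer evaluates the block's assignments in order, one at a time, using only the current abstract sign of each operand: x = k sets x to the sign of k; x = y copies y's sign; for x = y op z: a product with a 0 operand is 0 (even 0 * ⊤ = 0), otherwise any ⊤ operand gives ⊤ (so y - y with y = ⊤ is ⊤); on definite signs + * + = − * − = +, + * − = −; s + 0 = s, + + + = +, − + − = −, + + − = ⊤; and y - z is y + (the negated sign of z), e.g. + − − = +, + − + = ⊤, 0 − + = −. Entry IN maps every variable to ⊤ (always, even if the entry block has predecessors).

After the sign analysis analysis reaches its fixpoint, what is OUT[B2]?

Converged values:
  B0: | IN=(all ⊤) | OUT={b:+, d:+; rest ⊤}
  B1: | IN={b:+, d:+; rest ⊤} | OUT={b:+, d:+; rest ⊤}
  B2: | IN={b:+, d:+; rest ⊤} | OUT={b:+, d:+; rest ⊤}
  B3: | IN={b:+, d:+; rest ⊤} | OUT={b:+, d:+; rest ⊤}

Merge at B2: IN[B2] = OUT[B0] ⊔ OUT[B1] = {a: ⊤, b: +, c: ⊤, d: +, e: ⊤, f: ⊤}
Applying B2's transfer function to that IN value gives OUT[B2] (row B2 above).

Answer: {a: ⊤, b: +, c: ⊤, d: +, e: ⊤, f: ⊤}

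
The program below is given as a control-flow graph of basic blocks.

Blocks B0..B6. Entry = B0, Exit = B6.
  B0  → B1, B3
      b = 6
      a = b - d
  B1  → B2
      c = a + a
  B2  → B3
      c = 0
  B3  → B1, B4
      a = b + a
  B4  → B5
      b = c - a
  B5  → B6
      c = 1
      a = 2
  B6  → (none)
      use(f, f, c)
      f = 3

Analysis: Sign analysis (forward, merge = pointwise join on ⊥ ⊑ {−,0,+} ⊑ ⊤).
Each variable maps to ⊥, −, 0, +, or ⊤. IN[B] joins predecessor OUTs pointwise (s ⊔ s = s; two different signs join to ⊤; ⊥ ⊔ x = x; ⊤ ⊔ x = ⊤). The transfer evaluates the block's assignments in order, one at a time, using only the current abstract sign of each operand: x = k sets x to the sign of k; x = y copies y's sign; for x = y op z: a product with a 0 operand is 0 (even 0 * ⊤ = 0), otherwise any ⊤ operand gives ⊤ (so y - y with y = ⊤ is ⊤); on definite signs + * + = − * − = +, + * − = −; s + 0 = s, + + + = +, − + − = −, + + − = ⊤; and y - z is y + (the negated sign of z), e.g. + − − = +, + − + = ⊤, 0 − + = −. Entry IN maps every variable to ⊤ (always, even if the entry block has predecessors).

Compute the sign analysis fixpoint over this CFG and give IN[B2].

Converged values:
  B0: | IN=(all ⊤) | OUT={b:+; rest ⊤}
  B1: | IN={b:+; rest ⊤} | OUT={b:+; rest ⊤}
  B2: | IN={b:+; rest ⊤} | OUT={b:+, c:0; rest ⊤}
  B3: | IN={b:+; rest ⊤} | OUT={b:+; rest ⊤}
  B4: | IN={b:+; rest ⊤} | OUT=(all ⊤)
  B5: | IN=(all ⊤) | OUT={a:+, c:+; rest ⊤}
  B6: | IN={a:+, c:+; rest ⊤} | OUT={a:+, c:+, f:+; rest ⊤}

Merge at B2: IN[B2] = OUT[B1] = {a: ⊤, b: +, c: ⊤, d: ⊤, e: ⊤, f: ⊤}

Answer: {a: ⊤, b: +, c: ⊤, d: ⊤, e: ⊤, f: ⊤}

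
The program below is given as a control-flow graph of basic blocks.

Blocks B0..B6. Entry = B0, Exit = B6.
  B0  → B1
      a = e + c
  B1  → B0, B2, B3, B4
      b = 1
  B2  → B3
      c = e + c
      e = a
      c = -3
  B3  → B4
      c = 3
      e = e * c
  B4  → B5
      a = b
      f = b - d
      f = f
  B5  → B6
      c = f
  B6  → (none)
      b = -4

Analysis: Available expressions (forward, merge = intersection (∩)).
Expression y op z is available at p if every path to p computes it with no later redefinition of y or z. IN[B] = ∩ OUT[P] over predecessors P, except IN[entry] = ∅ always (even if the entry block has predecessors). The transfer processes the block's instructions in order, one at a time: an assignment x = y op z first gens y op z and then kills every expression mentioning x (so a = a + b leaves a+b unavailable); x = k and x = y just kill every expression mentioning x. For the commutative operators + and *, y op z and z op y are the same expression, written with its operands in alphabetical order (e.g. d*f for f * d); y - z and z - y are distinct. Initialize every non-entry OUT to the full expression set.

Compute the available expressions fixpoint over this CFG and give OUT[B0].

Per-block solution:
  B0:  IN={}  OUT={c+e}
  B1:  IN={c+e}  OUT={c+e}
  B2:  IN={c+e}  OUT={}
  B3:  IN={}  OUT={}
  B4:  IN={}  OUT={b-d}
  B5:  IN={b-d}  OUT={b-d}
  B6:  IN={b-d}  OUT={}

Merge at B0 (entry node, so the boundary value {} is joined with the incoming edge(s)): IN[B0] = {} ∩ OUT[B1] = {}
Applying B0's transfer function to that IN value gives OUT[B0] (row B0 above).

Answer: {c+e}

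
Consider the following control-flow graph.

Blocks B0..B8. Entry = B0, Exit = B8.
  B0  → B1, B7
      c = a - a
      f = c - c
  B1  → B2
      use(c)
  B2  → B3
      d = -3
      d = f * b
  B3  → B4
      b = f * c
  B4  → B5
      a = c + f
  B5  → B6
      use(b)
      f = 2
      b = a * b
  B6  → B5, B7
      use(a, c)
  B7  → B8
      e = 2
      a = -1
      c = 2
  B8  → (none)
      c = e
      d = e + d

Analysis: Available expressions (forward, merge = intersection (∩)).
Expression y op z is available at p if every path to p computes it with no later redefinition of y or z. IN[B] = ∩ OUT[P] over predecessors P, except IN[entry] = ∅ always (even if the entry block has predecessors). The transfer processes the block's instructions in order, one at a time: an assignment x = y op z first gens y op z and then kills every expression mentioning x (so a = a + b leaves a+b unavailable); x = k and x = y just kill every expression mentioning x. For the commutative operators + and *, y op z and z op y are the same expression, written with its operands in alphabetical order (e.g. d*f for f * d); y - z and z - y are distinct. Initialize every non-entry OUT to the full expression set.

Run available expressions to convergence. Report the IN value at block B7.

Answer: {c-c}

Working:
Fixpoint table:
  B0:   IN={}   OUT={a-a, c-c}
  B1:   IN={a-a, c-c}   OUT={a-a, c-c}
  B2:   IN={a-a, c-c}   OUT={a-a, b*f, c-c}
  B3:   IN={a-a, b*f, c-c}   OUT={a-a, c*f, c-c}
  B4:   IN={a-a, c*f, c-c}   OUT={c*f, c+f, c-c}
  B5:   IN={c-c}   OUT={c-c}
  B6:   IN={c-c}   OUT={c-c}
  B7:   IN={c-c}   OUT={}
  B8:   IN={}   OUT={}

Merge at B7: IN[B7] = OUT[B0] ∩ OUT[B6] = {c-c}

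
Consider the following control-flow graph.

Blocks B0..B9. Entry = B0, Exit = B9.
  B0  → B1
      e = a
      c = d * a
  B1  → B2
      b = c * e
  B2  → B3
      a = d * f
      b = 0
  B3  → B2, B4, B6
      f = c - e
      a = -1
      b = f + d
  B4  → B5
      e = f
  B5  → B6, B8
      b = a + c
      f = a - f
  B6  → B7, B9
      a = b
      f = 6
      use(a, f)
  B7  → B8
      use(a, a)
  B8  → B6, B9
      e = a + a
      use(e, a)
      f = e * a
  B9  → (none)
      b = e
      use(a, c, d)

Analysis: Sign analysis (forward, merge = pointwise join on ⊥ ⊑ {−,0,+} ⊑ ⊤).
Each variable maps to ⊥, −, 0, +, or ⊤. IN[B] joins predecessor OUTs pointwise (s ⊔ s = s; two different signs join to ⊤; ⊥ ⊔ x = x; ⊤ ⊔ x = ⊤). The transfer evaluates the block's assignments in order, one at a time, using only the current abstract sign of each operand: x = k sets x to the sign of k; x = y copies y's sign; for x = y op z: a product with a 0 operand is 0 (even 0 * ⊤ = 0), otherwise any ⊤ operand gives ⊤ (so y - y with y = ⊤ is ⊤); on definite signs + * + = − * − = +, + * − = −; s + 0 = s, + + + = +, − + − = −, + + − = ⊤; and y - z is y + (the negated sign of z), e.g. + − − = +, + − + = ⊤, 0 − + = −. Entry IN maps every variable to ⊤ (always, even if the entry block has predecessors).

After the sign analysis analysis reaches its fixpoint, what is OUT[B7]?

Per-block solution:
  B0: | IN=(all ⊤) | OUT=(all ⊤)
  B1: | IN=(all ⊤) | OUT=(all ⊤)
  B2: | IN=(all ⊤) | OUT={b:0; rest ⊤}
  B3: | IN={b:0; rest ⊤} | OUT={a:-; rest ⊤}
  B4: | IN={a:-; rest ⊤} | OUT={a:-; rest ⊤}
  B5: | IN={a:-; rest ⊤} | OUT={a:-; rest ⊤}
  B6: | IN=(all ⊤) | OUT={f:+; rest ⊤}
  B7: | IN={f:+; rest ⊤} | OUT={f:+; rest ⊤}
  B8: | IN=(all ⊤) | OUT=(all ⊤)
  B9: | IN=(all ⊤) | OUT=(all ⊤)

Merge at B7: IN[B7] = OUT[B6] = {a: ⊤, b: ⊤, c: ⊤, d: ⊤, e: ⊤, f: +}
Applying B7's transfer function to that IN value gives OUT[B7] (row B7 above).

Answer: {a: ⊤, b: ⊤, c: ⊤, d: ⊤, e: ⊤, f: +}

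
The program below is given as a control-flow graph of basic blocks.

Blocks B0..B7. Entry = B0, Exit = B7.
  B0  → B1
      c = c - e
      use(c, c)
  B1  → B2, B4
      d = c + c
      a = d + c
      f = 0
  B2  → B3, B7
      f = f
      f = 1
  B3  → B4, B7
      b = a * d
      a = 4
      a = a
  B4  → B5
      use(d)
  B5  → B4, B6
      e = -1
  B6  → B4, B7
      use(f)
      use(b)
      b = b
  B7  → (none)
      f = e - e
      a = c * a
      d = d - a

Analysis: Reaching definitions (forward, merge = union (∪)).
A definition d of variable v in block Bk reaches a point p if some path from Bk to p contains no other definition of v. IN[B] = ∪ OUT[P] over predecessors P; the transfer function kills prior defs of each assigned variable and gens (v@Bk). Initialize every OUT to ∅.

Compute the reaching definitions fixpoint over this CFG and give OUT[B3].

Fixpoint table:
  B0:   IN={}   OUT={c@B0}
  B1:   IN={c@B0}   OUT={a@B1, c@B0, d@B1, f@B1}
  B2:   IN={a@B1, c@B0, d@B1, f@B1}   OUT={a@B1, c@B0, d@B1, f@B2}
  B3:   IN={a@B1, c@B0, d@B1, f@B2}   OUT={a@B3, b@B3, c@B0, d@B1, f@B2}
  B4:   IN={a@B1, a@B3, b@B3, b@B6, c@B0, d@B1, e@B5, f@B1, f@B2}   OUT={a@B1, a@B3, b@B3, b@B6, c@B0, d@B1, e@B5, f@B1, f@B2}
  B5:   IN={a@B1, a@B3, b@B3, b@B6, c@B0, d@B1, e@B5, f@B1, f@B2}   OUT={a@B1, a@B3, b@B3, b@B6, c@B0, d@B1, e@B5, f@B1, f@B2}
  B6:   IN={a@B1, a@B3, b@B3, b@B6, c@B0, d@B1, e@B5, f@B1, f@B2}   OUT={a@B1, a@B3, b@B6, c@B0, d@B1, e@B5, f@B1, f@B2}
  B7:   IN={a@B1, a@B3, b@B3, b@B6, c@B0, d@B1, e@B5, f@B1, f@B2}   OUT={a@B7, b@B3, b@B6, c@B0, d@B7, e@B5, f@B7}

Merge at B3: IN[B3] = OUT[B2] = {a@B1, c@B0, d@B1, f@B2}
Applying B3's transfer function to that IN value gives OUT[B3] (row B3 above).

Answer: {a@B3, b@B3, c@B0, d@B1, f@B2}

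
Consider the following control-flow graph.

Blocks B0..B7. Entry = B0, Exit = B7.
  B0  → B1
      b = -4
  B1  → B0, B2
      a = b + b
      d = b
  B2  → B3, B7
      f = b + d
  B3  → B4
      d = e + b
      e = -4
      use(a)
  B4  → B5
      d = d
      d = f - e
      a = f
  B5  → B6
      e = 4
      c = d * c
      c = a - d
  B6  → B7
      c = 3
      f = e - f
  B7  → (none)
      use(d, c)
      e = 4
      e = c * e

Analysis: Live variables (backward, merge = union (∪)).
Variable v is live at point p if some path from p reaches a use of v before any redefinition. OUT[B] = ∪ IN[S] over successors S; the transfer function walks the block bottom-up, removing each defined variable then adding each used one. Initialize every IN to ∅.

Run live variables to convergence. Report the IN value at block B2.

Answer: {a, b, c, d, e}

Derivation:
Converged values:
  B0: | IN={c, e} | OUT={b, c, e}
  B1: | IN={b, c, e} | OUT={a, b, c, d, e}
  B2: | IN={a, b, c, d, e} | OUT={a, b, c, d, e, f}
  B3: | IN={a, b, c, e, f} | OUT={c, d, e, f}
  B4: | IN={c, d, e, f} | OUT={a, c, d, f}
  B5: | IN={a, c, d, f} | OUT={d, e, f}
  B6: | IN={d, e, f} | OUT={c, d}
  B7: | IN={c, d} | OUT={}

Merge at B2: OUT[B2] = IN[B3] ⊔ IN[B7] = {a, b, c, d, e, f}
Applying B2's transfer function to that OUT value gives IN[B2] (row B2 above).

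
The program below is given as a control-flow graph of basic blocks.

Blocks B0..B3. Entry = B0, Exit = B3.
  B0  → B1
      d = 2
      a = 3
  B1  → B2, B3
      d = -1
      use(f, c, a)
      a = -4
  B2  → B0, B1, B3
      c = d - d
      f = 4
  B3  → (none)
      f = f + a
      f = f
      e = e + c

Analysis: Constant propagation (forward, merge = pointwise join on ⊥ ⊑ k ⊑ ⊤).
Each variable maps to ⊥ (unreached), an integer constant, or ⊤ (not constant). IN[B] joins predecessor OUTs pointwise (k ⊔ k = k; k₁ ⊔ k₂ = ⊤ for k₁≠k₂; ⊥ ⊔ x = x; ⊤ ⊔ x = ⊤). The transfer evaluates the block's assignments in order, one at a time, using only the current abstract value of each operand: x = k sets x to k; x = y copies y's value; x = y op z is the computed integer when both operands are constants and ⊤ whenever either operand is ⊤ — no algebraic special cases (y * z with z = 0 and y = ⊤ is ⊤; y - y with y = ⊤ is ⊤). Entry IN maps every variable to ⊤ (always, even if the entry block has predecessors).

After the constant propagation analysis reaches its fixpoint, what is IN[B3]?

Answer: {a: -4, b: ⊤, c: ⊤, d: -1, e: ⊤, f: ⊤}

Trace:
Per-block solution:
  B0:  IN=(all ⊤)  OUT={a:3, d:2; rest ⊤}
  B1:  IN=(all ⊤)  OUT={a:-4, d:-1; rest ⊤}
  B2:  IN={a:-4, d:-1; rest ⊤}  OUT={a:-4, c:0, d:-1, f:4; rest ⊤}
  B3:  IN={a:-4, d:-1; rest ⊤}  OUT={a:-4, d:-1; rest ⊤}

Merge at B3: IN[B3] = OUT[B1] ⊔ OUT[B2] = {a: -4, b: ⊤, c: ⊤, d: -1, e: ⊤, f: ⊤}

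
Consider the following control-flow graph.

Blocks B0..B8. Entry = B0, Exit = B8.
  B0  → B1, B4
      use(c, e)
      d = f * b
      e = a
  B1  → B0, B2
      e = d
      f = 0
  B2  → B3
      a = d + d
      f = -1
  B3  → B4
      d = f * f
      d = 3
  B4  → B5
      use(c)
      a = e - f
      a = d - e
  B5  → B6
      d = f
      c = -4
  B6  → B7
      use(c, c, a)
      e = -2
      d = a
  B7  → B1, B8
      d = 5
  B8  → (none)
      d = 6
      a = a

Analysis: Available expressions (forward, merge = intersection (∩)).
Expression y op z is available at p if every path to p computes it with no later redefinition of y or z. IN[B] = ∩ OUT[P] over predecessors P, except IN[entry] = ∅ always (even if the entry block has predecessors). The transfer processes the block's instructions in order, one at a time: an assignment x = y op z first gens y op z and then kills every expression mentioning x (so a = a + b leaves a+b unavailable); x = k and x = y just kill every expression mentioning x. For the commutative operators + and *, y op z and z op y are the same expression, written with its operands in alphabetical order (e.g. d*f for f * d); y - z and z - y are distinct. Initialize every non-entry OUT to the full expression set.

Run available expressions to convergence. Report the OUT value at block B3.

Converged values:
  B0: | IN={} | OUT={b*f}
  B1: | IN={} | OUT={}
  B2: | IN={} | OUT={d+d}
  B3: | IN={d+d} | OUT={f*f}
  B4: | IN={} | OUT={d-e, e-f}
  B5: | IN={d-e, e-f} | OUT={e-f}
  B6: | IN={e-f} | OUT={}
  B7: | IN={} | OUT={}
  B8: | IN={} | OUT={}

Merge at B3: IN[B3] = OUT[B2] = {d+d}
Applying B3's transfer function to that IN value gives OUT[B3] (row B3 above).

Answer: {f*f}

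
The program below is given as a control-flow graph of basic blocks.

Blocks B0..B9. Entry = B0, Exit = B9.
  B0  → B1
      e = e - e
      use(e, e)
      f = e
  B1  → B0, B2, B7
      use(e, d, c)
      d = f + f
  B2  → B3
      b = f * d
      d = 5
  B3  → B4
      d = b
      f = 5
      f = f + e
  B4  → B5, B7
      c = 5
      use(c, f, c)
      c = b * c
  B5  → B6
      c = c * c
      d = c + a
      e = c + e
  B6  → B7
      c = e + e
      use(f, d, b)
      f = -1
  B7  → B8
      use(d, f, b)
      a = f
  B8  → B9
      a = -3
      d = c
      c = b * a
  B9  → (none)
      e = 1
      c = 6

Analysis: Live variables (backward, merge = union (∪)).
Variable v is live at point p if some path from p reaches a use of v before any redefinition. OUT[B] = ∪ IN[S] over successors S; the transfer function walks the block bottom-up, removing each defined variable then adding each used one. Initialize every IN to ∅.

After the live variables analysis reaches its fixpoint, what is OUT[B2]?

Fixpoint table:
  B0:   IN={a, b, c, d, e}   OUT={a, b, c, d, e, f}
  B1:   IN={a, b, c, d, e, f}   OUT={a, b, c, d, e, f}
  B2:   IN={a, d, e, f}   OUT={a, b, e}
  B3:   IN={a, b, e}   OUT={a, b, d, e, f}
  B4:   IN={a, b, d, e, f}   OUT={a, b, c, d, e, f}
  B5:   IN={a, b, c, e, f}   OUT={b, d, e, f}
  B6:   IN={b, d, e, f}   OUT={b, c, d, f}
  B7:   IN={b, c, d, f}   OUT={b, c}
  B8:   IN={b, c}   OUT={}
  B9:   IN={}   OUT={}

Merge at B2: OUT[B2] = IN[B3] = {a, b, e}

Answer: {a, b, e}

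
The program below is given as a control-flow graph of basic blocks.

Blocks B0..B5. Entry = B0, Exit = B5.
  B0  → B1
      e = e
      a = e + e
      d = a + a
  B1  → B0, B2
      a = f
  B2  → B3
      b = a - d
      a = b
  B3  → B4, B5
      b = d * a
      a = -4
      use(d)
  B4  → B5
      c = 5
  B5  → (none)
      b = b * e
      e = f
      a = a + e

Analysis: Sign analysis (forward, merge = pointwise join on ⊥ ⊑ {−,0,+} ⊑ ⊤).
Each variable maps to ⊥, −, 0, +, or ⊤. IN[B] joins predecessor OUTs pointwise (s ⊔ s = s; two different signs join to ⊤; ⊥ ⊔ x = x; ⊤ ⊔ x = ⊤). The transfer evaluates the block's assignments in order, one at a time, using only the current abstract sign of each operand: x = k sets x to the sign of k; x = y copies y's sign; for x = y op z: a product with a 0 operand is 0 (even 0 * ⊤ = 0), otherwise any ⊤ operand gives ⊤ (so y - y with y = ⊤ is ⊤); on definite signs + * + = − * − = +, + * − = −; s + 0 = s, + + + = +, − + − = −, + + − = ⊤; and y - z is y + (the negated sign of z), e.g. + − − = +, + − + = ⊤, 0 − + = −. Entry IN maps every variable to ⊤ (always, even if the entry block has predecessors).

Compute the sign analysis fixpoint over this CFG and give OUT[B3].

Fixpoint table:
  B0:   IN=(all ⊤)   OUT=(all ⊤)
  B1:   IN=(all ⊤)   OUT=(all ⊤)
  B2:   IN=(all ⊤)   OUT=(all ⊤)
  B3:   IN=(all ⊤)   OUT={a:-; rest ⊤}
  B4:   IN={a:-; rest ⊤}   OUT={a:-, c:+; rest ⊤}
  B5:   IN={a:-; rest ⊤}   OUT=(all ⊤)

Merge at B3: IN[B3] = OUT[B2] = {a: ⊤, b: ⊤, c: ⊤, d: ⊤, e: ⊤, f: ⊤}
Applying B3's transfer function to that IN value gives OUT[B3] (row B3 above).

Answer: {a: -, b: ⊤, c: ⊤, d: ⊤, e: ⊤, f: ⊤}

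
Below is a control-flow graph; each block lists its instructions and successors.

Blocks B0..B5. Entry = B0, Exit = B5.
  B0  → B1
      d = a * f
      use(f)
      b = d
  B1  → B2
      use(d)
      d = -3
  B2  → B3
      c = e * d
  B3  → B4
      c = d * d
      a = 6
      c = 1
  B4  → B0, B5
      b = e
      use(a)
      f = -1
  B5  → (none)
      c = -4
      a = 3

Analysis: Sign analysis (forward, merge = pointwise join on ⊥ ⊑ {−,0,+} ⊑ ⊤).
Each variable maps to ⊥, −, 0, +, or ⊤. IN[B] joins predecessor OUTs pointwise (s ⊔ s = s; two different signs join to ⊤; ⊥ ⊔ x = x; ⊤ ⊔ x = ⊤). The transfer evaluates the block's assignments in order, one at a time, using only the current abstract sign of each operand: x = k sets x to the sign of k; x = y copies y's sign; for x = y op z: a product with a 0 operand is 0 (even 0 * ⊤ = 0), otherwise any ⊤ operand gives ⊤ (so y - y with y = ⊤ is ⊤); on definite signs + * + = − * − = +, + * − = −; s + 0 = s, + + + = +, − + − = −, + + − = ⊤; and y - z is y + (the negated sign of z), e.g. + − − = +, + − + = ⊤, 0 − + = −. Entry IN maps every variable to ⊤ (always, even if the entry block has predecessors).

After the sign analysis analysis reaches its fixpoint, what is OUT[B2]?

Per-block solution:
  B0:  IN=(all ⊤)  OUT=(all ⊤)
  B1:  IN=(all ⊤)  OUT={d:-; rest ⊤}
  B2:  IN={d:-; rest ⊤}  OUT={d:-; rest ⊤}
  B3:  IN={d:-; rest ⊤}  OUT={a:+, c:+, d:-; rest ⊤}
  B4:  IN={a:+, c:+, d:-; rest ⊤}  OUT={a:+, c:+, d:-, f:-; rest ⊤}
  B5:  IN={a:+, c:+, d:-, f:-; rest ⊤}  OUT={a:+, c:-, d:-, f:-; rest ⊤}

Merge at B2: IN[B2] = OUT[B1] = {a: ⊤, b: ⊤, c: ⊤, d: -, e: ⊤, f: ⊤}
Applying B2's transfer function to that IN value gives OUT[B2] (row B2 above).

Answer: {a: ⊤, b: ⊤, c: ⊤, d: -, e: ⊤, f: ⊤}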